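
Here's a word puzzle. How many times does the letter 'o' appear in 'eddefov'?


Letter 'o' in 'eddefov': found at position(s) 6 = 1 occurrence(s).

1


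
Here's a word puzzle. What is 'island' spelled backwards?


Reverse 'island' character by character: 'dnalsi'.

dnalsi


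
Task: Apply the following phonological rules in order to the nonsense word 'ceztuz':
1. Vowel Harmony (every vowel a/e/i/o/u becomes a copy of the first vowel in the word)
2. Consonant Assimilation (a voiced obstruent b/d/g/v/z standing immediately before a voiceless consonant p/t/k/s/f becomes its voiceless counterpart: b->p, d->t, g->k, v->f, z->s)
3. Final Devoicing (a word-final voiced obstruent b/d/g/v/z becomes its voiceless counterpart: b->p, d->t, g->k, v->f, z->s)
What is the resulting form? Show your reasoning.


Starting form: 'ceztuz'
Rule 1: Vowel Harmony: all vowels become 'e' (matching first vowel). 'ceztuz' -> 'ceztez'
Rule 2: Consonant Assimilation: voiced obstruent before voiceless consonant becomes voiceless ('zt' -> 'st'). 'ceztez' -> 'cestez'
Rule 3: Final Devoicing: word-final voiced obstruent 'z' becomes voiceless 's'. 'cestez' -> 'cestes'
Final form: 'cestes'

cestes


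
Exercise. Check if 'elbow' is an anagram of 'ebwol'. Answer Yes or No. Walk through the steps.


Sorted letters of 'elbow': 'below'
Sorted letters of 'ebwol': 'below'
They match.

Yes


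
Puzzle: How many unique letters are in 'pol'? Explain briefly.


Unique letters in 'pol': {l, o, p} = 3 distinct letters.

3


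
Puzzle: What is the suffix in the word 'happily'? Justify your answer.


The word 'happily' = 'happy' (root) + '-ly' (suffix). The suffix is '-ly'.

ly


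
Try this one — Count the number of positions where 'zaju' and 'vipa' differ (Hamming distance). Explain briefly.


Alignment:
Position 1: 'z' vs 'v' = DIFFER
Position 2: 'a' vs 'i' = DIFFER
Position 3: 'j' vs 'p' = DIFFER
Position 4: 'u' vs 'a' = DIFFER
Total differences: 4

4


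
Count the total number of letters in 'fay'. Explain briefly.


Spell out 'fay' and number each letter: f(1), a(2), y(3). Total: 3 letters.

3


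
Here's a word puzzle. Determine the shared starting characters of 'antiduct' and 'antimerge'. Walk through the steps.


Compare from the start: 4 characters match: 'anti'. Mismatch at position 5: 'd' vs 'm'.

anti


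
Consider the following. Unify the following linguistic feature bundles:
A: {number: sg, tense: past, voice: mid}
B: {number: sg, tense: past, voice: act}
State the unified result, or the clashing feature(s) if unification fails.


Compare features:
number: A=sg vs B=sg -> unified: sg
tense: A=past vs B=past -> unified: past
voice: A=mid vs B=act -> CLASH
Clash detected on feature 'voice' (mid vs act); unification fails.

CLASH on 'voice' (mid vs act)


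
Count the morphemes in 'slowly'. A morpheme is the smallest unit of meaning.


Decomposition: slow (root) + -ly (suffix) = 2 morpheme(s)

2 morphemes


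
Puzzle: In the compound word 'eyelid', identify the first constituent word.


Split 'eyelid' into 'eye' + 'lid'. The first part is 'eye'.

eye


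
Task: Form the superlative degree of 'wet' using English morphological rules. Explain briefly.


Apply superlative formation (double final consonant, add -est): 'wet' -> 'wettest'.

wettest


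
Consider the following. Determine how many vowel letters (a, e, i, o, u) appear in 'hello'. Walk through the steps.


Vowels in 'hello': e, o = 2 vowels.

2


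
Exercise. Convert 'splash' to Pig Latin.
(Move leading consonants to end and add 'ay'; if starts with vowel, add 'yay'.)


'splash': move consonant cluster 'spl' to end and add 'ay': 'ashsplay'.

ashsplay


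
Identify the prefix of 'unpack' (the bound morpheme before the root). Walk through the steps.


The word 'unpack' = 'un' (prefix) + 'pack' (root). The prefix is 'un'.

un


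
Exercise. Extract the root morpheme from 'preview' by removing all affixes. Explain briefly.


Remove prefix 'pre' from 'preview' to get root 'view'.

view


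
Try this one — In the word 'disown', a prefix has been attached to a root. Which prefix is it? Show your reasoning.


The word 'disown' = 'dis' (prefix) + 'own' (root). The prefix is 'dis'.

dis


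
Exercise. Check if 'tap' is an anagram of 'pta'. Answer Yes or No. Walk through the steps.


Sorted letters of 'tap': 'apt'
Sorted letters of 'pta': 'apt'
They match.

Yes


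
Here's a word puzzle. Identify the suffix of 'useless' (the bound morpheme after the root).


The word 'useless' = 'use' (root) + '-less' (suffix). The suffix is '-less'.

less


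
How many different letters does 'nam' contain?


Unique letters in 'nam': {a, m, n} = 3 distinct letters.

3


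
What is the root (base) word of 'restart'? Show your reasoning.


Remove prefix 're' from 'restart' to get root 'start'.

start


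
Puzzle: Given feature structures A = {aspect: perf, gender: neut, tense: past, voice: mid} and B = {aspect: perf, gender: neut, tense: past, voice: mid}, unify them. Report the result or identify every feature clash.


Compare features:
aspect: A=perf vs B=perf -> unified: perf
gender: A=neut vs B=neut -> unified: neut
tense: A=past vs B=past -> unified: past
voice: A=mid vs B=mid -> unified: mid
No clashes found.

Unified: {aspect: perf, gender: neut, tense: past, voice: mid}


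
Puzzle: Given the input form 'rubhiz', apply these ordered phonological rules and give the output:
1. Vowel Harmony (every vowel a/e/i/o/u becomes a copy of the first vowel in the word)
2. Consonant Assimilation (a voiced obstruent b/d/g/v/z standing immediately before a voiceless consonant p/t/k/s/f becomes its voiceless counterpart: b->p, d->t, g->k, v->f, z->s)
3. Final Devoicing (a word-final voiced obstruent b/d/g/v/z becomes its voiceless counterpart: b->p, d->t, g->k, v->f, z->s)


Starting form: 'rubhiz'
Rule 1: Vowel Harmony: all vowels become 'u' (matching first vowel). 'rubhiz' -> 'rubhuz'
Rule 2: Consonant Assimilation: no voiced obstruent (b/d/g/v/z) stands immediately before a voiceless consonant (p/t/k/s/f). No change.
Rule 3: Final Devoicing: word-final voiced obstruent 'z' becomes voiceless 's'. 'rubhuz' -> 'rubhus'
Final form: 'rubhus'

rubhus


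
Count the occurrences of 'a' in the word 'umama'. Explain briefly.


Letter 'a' in 'umama': found at position(s) 3, 5 = 2 occurrence(s).

2


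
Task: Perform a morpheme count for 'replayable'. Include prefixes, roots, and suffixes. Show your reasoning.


Decomposition: re- (prefix) + play (root) + -able (suffix) = 3 morpheme(s)

3 morphemes


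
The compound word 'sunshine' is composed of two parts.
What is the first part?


Split 'sunshine' into 'sun' + 'shine'. The first part is 'sun'.

sun


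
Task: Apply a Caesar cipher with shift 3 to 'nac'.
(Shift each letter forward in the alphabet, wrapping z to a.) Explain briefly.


Shift each letter by 3: n -> q, a -> d, c -> f. Result: 'qdf'.

qdf


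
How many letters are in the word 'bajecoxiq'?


Spell out 'bajecoxiq' and number each letter: b(1), a(2), j(3), e(4), c(5), o(6), x(7), i(8), q(9). Total: 9 letters.

9


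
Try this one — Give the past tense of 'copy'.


Apply rule: Change -y to -ied. 'copy' becomes 'copied'.

copied


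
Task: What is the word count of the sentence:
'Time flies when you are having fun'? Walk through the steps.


Split into words: Time | flies | when | you | are | having | fun = 7 words.

7


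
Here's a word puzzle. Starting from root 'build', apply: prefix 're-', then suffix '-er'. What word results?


Step 1: Add prefix 're-' to 'build' = 'rebuild'
Step 2: Add suffix '-er' to 'rebuild' = 'rebuilder'

rebuilder


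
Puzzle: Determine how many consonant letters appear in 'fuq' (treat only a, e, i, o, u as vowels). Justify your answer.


Consonants in 'fuq': f, q = 2 consonants.

2


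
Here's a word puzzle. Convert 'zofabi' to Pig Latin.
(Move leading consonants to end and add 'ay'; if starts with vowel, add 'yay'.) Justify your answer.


'zofabi': move consonant cluster 'z' to end and add 'ay': 'ofabizay'.

ofabizay


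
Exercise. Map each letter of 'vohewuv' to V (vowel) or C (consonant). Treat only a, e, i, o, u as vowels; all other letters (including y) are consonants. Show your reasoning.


Letter mapping: v = C, o = V, h = C, e = V, w = C, u = V, v = C.

CVCVCVC


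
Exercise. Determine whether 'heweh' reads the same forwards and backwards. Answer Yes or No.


Forward: 'heweh'
Reversed: 'heweh'
They are identical.

Yes


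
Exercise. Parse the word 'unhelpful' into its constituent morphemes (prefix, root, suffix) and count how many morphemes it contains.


Step 1: Identify prefix: 'un' (meaning: not/reverse)
Step 2: Identify root: 'help'
Step 3: Identify suffix(es): 'ful'
Decomposition: un- (prefix: not/reverse) + help (root) + -ful (suffix: full of)
Total morphemes: 3

3 morphemes (un- (prefix: not/reverse) + help (root) + -ful (suffix: full of))


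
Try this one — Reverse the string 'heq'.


Reverse 'heq' character by character: 'qeh'.

qeh


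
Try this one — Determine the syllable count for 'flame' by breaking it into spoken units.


Break 'flame' into syllables: flame -> flame = 1 syllable

1 syllable


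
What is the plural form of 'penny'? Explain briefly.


Apply rule: Change -y to -ies (consonant + y). 'penny' becomes 'pennies'.

pennies


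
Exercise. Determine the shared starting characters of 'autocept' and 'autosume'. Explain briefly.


Compare from the start: 4 characters match: 'auto'. Mismatch at position 5: 'c' vs 's'.

auto


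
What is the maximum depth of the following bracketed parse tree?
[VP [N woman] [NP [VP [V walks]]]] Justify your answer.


Count bracket nesting levels:
'[' at pos 0: depth = 1
'[' at pos 4: depth = 2
'[' at pos 14: depth = 2
'[' at pos 18: depth = 3
'[' at pos 22: depth = 4
Maximum depth reached: 4

4


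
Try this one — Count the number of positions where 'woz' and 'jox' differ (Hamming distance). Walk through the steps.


Alignment:
Position 1: 'w' vs 'j' = DIFFER
Position 2: 'o' vs 'o' = match
Position 3: 'z' vs 'x' = DIFFER
Total differences: 2

2


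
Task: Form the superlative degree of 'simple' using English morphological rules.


Apply superlative formation (ends in e: add -st): 'simple' -> 'simplest'.

simplest


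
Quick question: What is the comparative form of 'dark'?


Apply comparative formation (add -er): 'dark' -> 'darker'.

darker


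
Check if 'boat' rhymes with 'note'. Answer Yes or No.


Rime (stressed vowel + following sounds) of 'boat': -oat = /oʊt/
Rime of 'note': -ote = /oʊt/
/oʊt/ and /oʊt/ are the same ending sound, so the words rhyme.

Yes


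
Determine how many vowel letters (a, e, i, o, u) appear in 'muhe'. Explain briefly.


Vowels in 'muhe': u, e = 2 vowels.

2


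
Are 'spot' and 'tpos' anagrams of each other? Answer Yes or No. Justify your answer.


Sorted letters of 'spot': 'opst'
Sorted letters of 'tpos': 'opst'
They match.

Yes


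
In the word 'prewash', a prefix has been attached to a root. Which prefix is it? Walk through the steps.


The word 'prewash' = 'pre' (prefix) + 'wash' (root). The prefix is 'pre'.

pre


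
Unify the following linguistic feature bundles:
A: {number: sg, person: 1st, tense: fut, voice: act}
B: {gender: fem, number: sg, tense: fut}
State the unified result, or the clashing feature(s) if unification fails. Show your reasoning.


Compare features:
gender: A=_ vs B=fem -> unified: fem
number: A=sg vs B=sg -> unified: sg
person: A=1st vs B=_ -> unified: 1st
tense: A=fut vs B=fut -> unified: fut
voice: A=act vs B=_ -> unified: act
No clashes found.

Unified: {gender: fem, number: sg, person: 1st, tense: fut, voice: act}


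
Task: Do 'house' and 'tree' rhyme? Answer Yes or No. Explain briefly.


Rime (stressed vowel + following sounds) of 'house': -ouse = /aʊs/
Rime of 'tree': -ee = /iː/
/aʊs/ and /iː/ are different ending sounds, so the words do not rhyme.

No


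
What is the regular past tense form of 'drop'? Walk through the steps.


Apply rule: Double final consonant and add -ed. 'drop' becomes 'dropped'.

dropped


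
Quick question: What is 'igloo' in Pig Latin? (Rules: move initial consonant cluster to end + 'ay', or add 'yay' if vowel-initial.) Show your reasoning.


'igloo' starts with a vowel, so add 'yay': 'iglooyay'.

iglooyay


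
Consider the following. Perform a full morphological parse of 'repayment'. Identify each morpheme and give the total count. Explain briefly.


Step 1: Identify prefix: 're' (meaning: again)
Step 2: Identify root: 'pay'
Step 3: Identify suffix(es): 'ment'
Decomposition: re- (prefix: again) + pay (root) + -ment (suffix: action/result)
Total morphemes: 3

3 morphemes (re- (prefix: again) + pay (root) + -ment (suffix: action/result))


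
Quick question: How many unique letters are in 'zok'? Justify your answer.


Unique letters in 'zok': {k, o, z} = 3 distinct letters.

3


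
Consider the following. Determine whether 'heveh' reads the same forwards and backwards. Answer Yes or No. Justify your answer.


Forward: 'heveh'
Reversed: 'heveh'
They are identical.

Yes


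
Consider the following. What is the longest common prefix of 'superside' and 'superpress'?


Compare from the start: 5 characters match: 'super'. Mismatch at position 6: 's' vs 'p'.

super


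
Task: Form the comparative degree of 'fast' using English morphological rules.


Apply comparative formation (add -er): 'fast' -> 'faster'.

faster


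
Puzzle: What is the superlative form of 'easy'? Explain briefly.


Apply superlative formation (consonant + y: change y to i, add -est): 'easy' -> 'easiest'.

easiest


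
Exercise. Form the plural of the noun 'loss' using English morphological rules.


Apply rule: Add -es (sibilant/fricative ending). 'loss' becomes 'losses'.

losses


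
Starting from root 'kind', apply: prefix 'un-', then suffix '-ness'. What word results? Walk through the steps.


Step 1: Add prefix 'un-' to 'kind' = 'unkind'
Step 2: Add suffix '-ness' to 'unkind' = 'unkindness'

unkindness


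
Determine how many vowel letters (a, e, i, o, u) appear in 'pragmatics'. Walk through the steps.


Vowels in 'pragmatics': a, a, i = 3 vowels.

3


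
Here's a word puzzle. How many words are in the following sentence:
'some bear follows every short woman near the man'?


Split into words: some | bear | follows | every | short | woman | near | the | man = 9 words.

9


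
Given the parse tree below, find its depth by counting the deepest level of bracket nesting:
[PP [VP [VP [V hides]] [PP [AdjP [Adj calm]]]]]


Count bracket nesting levels:
'[' at pos 0: depth = 1
'[' at pos 4: depth = 2
'[' at pos 8: depth = 3
'[' at pos 12: depth = 4
'[' at pos 23: depth = 3
'[' at pos 27: depth = 4
'[' at pos 33: depth = 5
Maximum depth reached: 5

5


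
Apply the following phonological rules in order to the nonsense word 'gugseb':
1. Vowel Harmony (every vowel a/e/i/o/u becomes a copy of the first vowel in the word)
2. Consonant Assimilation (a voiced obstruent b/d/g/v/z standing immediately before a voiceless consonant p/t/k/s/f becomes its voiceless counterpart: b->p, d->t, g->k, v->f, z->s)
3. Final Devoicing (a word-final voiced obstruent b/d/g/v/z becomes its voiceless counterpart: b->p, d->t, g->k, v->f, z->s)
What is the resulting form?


Starting form: 'gugseb'
Rule 1: Vowel Harmony: all vowels become 'u' (matching first vowel). 'gugseb' -> 'gugsub'
Rule 2: Consonant Assimilation: voiced obstruent before voiceless consonant becomes voiceless ('gs' -> 'ks'). 'gugsub' -> 'guksub'
Rule 3: Final Devoicing: word-final voiced obstruent 'b' becomes voiceless 'p'. 'guksub' -> 'guksup'
Final form: 'guksup'

guksup


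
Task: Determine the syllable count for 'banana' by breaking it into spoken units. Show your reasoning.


Break 'banana' into syllables: ba-na-na -> ba | na | na = 3 syllables

3 syllables


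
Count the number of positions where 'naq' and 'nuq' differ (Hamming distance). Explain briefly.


Alignment:
Position 1: 'n' vs 'n' = match
Position 2: 'a' vs 'u' = DIFFER
Position 3: 'q' vs 'q' = match
Total differences: 1

1


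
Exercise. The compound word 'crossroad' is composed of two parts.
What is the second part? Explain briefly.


Split 'crossroad' into 'cross' + 'road'. The second part is 'road'.

road


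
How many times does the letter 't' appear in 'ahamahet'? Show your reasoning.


Letter 't' in 'ahamahet': found at position(s) 8 = 1 occurrence(s).

1


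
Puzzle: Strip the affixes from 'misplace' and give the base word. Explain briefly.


Remove prefix 'mis' from 'misplace' to get root 'place'.

place


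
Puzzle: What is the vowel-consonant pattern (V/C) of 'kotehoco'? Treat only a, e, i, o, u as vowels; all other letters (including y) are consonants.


Letter mapping: k = C, o = V, t = C, e = V, h = C, o = V, c = C, o = V.

CVCVCVCV


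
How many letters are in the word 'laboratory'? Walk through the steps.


Spell out 'laboratory' and number each letter: l(1), a(2), b(3), o(4), r(5), a(6), t(7), o(8), r(9), y(10). Total: 10 letters.

10


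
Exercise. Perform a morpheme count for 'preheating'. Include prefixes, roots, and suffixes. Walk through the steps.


Decomposition: pre- (prefix) + heat (root) + -ing (suffix) = 3 morpheme(s)

3 morphemes


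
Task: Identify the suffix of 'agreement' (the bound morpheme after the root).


The word 'agreement' = 'agree' (root) + '-ment' (suffix). The suffix is '-ment'.

ment


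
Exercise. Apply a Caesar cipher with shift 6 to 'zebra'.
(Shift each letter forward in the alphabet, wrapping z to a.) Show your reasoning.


Shift each letter by 6: z -> f, e -> k, b -> h, r -> x, a -> g. Result: 'fkhxg'.

fkhxg


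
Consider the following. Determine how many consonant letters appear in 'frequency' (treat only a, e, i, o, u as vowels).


Consonants in 'frequency': f, r, q, n, c, y = 6 consonants.

6


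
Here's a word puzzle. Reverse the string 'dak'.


Reverse 'dak' character by character: 'kad'.

kad


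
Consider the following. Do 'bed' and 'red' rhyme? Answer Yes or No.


Rime (stressed vowel + following sounds) of 'bed': -ed = /ɛd/
Rime of 'red': -ed = /ɛd/
/ɛd/ and /ɛd/ are the same ending sound, so the words rhyme.

Yes


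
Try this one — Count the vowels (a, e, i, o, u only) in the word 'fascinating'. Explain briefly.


Vowels in 'fascinating': a, i, a, i = 4 vowels.

4


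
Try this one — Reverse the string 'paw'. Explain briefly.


Reverse 'paw' character by character: 'wap'.

wap


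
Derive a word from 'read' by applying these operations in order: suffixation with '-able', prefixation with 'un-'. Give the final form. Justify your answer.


Step 1: Add suffix '-able' to 'read' = 'readable'
Step 2: Add prefix 'un-' to 'readable' = 'unreadable'

unreadable


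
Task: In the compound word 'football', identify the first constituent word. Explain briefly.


Split 'football' into 'foot' + 'ball'. The first part is 'foot'.

foot


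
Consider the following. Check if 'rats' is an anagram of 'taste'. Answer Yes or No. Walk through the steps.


Sorted letters of 'rats': 'arst'
Sorted letters of 'taste': 'aestt'
They do not match.

No


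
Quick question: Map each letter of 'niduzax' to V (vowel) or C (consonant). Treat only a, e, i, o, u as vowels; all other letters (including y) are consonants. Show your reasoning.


Letter mapping: n = C, i = V, d = C, u = V, z = C, a = V, x = C.

CVCVCVC


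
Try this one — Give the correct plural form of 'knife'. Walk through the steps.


Apply rule: Change -fe to -ves. 'knife' becomes 'knives'.

knives


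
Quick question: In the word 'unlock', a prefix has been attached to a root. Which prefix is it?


The word 'unlock' = 'un' (prefix) + 'lock' (root). The prefix is 'un'.

un


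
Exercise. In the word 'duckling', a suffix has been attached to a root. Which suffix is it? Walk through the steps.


The word 'duckling' = 'duck' (root) + '-ling' (suffix). The suffix is '-ling'.

ling


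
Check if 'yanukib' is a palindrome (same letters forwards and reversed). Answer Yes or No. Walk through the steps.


Forward: 'yanukib'
Reversed: 'bikunay'
They differ.

No


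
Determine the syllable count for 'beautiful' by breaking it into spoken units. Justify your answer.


Break 'beautiful' into syllables: beau-ti-ful -> beau | ti | ful = 3 syllables

3 syllables


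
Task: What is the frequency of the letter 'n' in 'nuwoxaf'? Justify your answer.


Letter 'n' in 'nuwoxaf': found at position(s) 1 = 1 occurrence(s).

1


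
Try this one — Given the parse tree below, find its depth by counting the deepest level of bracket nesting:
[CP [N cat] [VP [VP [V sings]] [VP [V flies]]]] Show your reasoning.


Count bracket nesting levels:
'[' at pos 0: depth = 1
'[' at pos 4: depth = 2
'[' at pos 12: depth = 2
'[' at pos 16: depth = 3
'[' at pos 20: depth = 4
'[' at pos 31: depth = 3
'[' at pos 35: depth = 4
Maximum depth reached: 4

4


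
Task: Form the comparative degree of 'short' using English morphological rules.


Apply comparative formation (add -er): 'short' -> 'shorter'.

shorter


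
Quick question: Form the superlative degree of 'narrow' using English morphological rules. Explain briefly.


Apply superlative formation (add -est): 'narrow' -> 'narrowest'.

narrowest


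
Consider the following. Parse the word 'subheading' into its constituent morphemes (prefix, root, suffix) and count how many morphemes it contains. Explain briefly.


Step 1: Identify prefix: 'sub' (meaning: below)
Step 2: Identify root: 'head'
Step 3: Identify suffix(es): 'ing'
Decomposition: sub- (prefix: below) + head (root) + -ing (suffix: ongoing/result)
Total morphemes: 3

3 morphemes (sub- (prefix: below) + head (root) + -ing (suffix: ongoing/result))


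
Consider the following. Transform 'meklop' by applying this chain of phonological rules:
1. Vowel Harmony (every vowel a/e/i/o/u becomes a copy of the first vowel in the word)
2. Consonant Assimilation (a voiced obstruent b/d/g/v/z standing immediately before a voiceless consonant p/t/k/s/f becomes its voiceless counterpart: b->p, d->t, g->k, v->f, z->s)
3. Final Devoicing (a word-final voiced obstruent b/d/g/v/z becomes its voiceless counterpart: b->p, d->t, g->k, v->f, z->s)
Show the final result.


Starting form: 'meklop'
Rule 1: Vowel Harmony: all vowels become 'e' (matching first vowel). 'meklop' -> 'meklep'
Rule 2: Consonant Assimilation: no voiced obstruent (b/d/g/v/z) stands immediately before a voiceless consonant (p/t/k/s/f). No change.
Rule 3: Final Devoicing: final consonant 'p' is not one of the voiced obstruents b/d/g/v/z. No change.
Final form: 'meklep'

meklep


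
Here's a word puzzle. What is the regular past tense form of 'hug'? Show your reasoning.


Apply rule: Double final consonant and add -ed. 'hug' becomes 'hugged'.

hugged


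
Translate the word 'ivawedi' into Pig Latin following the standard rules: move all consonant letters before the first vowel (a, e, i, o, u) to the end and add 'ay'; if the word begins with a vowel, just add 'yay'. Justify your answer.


'ivawedi' starts with a vowel, so add 'yay': 'ivawediyay'.

ivawediyay


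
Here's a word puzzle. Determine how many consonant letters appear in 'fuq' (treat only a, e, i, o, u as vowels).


Consonants in 'fuq': f, q = 2 consonants.

2


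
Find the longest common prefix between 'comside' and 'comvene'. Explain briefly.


Compare from the start: 3 characters match: 'com'. Mismatch at position 4: 's' vs 'v'.

com


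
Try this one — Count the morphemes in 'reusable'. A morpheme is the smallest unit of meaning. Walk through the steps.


Decomposition: re- (prefix) + use (root) + -able (suffix) = 3 morpheme(s)

3 morphemes


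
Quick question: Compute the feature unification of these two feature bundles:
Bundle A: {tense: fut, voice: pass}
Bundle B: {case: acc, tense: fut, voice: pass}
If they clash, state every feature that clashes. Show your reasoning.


Compare features:
case: A=_ vs B=acc -> unified: acc
tense: A=fut vs B=fut -> unified: fut
voice: A=pass vs B=pass -> unified: pass
No clashes found.

Unified: {case: acc, tense: fut, voice: pass}


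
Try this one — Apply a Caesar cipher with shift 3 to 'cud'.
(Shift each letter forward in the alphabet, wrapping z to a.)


Shift each letter by 3: c -> f, u -> x, d -> g. Result: 'fxg'.

fxg


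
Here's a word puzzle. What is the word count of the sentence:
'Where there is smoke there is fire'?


Split into words: Where | there | is | smoke | there | is | fire = 7 words.

7


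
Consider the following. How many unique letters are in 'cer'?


Unique letters in 'cer': {c, e, r} = 3 distinct letters.

3


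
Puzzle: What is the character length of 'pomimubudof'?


Spell out 'pomimubudof' and number each letter: p(1), o(2), m(3), i(4), m(5), u(6), b(7), u(8), d(9), o(10), f(11). Total: 11 letters.

11


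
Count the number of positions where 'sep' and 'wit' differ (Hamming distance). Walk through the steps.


Alignment:
Position 1: 's' vs 'w' = DIFFER
Position 2: 'e' vs 'i' = DIFFER
Position 3: 'p' vs 't' = DIFFER
Total differences: 3

3


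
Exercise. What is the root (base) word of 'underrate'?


Remove prefix 'under' from 'underrate' to get root 'rate'.

rate


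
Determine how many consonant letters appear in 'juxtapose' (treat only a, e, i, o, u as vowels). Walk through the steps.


Consonants in 'juxtapose': j, x, t, p, s = 5 consonants.

5


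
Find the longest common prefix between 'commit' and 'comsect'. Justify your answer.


Compare from the start: 3 characters match: 'com'. Mismatch at position 4: 'm' vs 's'.

com


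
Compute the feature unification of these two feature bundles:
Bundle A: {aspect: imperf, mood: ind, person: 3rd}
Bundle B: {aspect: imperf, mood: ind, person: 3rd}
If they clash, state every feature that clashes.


Compare features:
aspect: A=imperf vs B=imperf -> unified: imperf
mood: A=ind vs B=ind -> unified: ind
person: A=3rd vs B=3rd -> unified: 3rd
No clashes found.

Unified: {aspect: imperf, mood: ind, person: 3rd}


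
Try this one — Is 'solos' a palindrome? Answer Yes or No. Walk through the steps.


Forward: 'solos'
Reversed: 'solos'
They are identical.

Yes


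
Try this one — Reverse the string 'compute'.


Reverse 'compute' character by character: 'etupmoc'.

etupmoc


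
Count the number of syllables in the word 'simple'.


Break 'simple' into syllables: sim-ple -> sim | ple = 2 syllables

2 syllables


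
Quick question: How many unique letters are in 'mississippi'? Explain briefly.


Unique letters in 'mississippi': {i, m, p, s} = 4 distinct letters.

4


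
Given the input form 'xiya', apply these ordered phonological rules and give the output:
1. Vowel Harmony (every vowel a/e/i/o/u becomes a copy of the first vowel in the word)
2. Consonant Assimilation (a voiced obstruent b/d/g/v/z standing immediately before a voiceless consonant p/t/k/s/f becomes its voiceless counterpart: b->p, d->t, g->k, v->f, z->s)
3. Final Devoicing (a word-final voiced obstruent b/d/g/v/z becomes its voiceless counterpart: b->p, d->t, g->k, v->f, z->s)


Starting form: 'xiya'
Rule 1: Vowel Harmony: all vowels become 'i' (matching first vowel). 'xiya' -> 'xiyi'
Rule 2: Consonant Assimilation: no voiced obstruent (b/d/g/v/z) stands immediately before a voiceless consonant (p/t/k/s/f). No change.
Rule 3: Final Devoicing: the word ends in the vowel 'i', not a consonant. No change.
Final form: 'xiyi'

xiyi


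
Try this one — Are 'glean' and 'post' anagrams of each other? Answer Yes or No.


Sorted letters of 'glean': 'aegln'
Sorted letters of 'post': 'opst'
They do not match.

No


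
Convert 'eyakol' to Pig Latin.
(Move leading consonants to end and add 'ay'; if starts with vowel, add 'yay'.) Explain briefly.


'eyakol' starts with a vowel, so add 'yay': 'eyakolyay'.

eyakolyay


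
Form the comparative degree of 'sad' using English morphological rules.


Apply comparative formation (double final consonant, add -er): 'sad' -> 'sadder'.

sadder


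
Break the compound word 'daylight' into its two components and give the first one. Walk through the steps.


Split 'daylight' into 'day' + 'light'. The first part is 'day'.

day


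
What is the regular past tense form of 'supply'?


Apply rule: Change -y to -ied. 'supply' becomes 'supplied'.

supplied


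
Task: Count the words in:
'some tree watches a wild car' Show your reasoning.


Split into words: some | tree | watches | a | wild | car = 6 words.

6


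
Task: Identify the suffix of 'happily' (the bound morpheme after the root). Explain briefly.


The word 'happily' = 'happy' (root) + '-ly' (suffix). The suffix is '-ly'.

ly


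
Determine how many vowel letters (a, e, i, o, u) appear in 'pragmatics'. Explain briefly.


Vowels in 'pragmatics': a, a, i = 3 vowels.

3


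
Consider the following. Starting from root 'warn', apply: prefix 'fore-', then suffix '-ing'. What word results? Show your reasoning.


Step 1: Add prefix 'fore-' to 'warn' = 'forewarn'
Step 2: Add suffix '-ing' to 'forewarn' = 'forewarning'

forewarning


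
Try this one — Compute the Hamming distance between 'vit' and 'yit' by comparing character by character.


Alignment:
Position 1: 'v' vs 'y' = DIFFER
Position 2: 'i' vs 'i' = match
Position 3: 't' vs 't' = match
Total differences: 1

1


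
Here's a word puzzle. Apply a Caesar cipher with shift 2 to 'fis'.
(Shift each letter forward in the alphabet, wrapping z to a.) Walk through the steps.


Shift each letter by 2: f -> h, i -> k, s -> u. Result: 'hku'.

hku


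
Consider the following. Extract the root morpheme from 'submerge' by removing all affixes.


Remove prefix 'sub' from 'submerge' to get root 'merge'.

merge


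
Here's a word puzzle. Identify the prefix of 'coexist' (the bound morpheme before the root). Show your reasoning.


The word 'coexist' = 'co' (prefix) + 'exist' (root). The prefix is 'co'.

co


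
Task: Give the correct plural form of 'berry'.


Apply rule: Change -y to -ies (consonant + y). 'berry' becomes 'berries'.

berries


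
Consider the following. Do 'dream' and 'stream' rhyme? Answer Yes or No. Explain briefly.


Rime (stressed vowel + following sounds) of 'dream': -eam = /iːm/
Rime of 'stream': -eam = /iːm/
/iːm/ and /iːm/ are the same ending sound, so the words rhyme.

Yes


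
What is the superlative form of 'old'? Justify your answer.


Apply superlative formation (add -est): 'old' -> 'oldest'.

oldest


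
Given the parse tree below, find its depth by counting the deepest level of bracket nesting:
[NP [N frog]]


Count bracket nesting levels:
'[' at pos 0: depth = 1
'[' at pos 4: depth = 2
Maximum depth reached: 2

2


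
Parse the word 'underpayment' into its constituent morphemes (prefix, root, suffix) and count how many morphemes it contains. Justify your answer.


Step 1: Identify prefix: 'under' (meaning: beneath/insufficient)
Step 2: Identify root: 'pay'
Step 3: Identify suffix(es): 'ment'
Decomposition: under- (prefix: beneath/insufficient) + pay (root) + -ment (suffix: action/result)
Total morphemes: 3

3 morphemes (under- (prefix: beneath/insufficient) + pay (root) + -ment (suffix: action/result))


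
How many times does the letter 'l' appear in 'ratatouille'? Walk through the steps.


Letter 'l' in 'ratatouille': found at position(s) 9, 10 = 2 occurrence(s).

2


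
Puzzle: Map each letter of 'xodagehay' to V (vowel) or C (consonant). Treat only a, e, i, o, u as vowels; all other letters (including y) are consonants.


Letter mapping: x = C, o = V, d = C, a = V, g = C, e = V, h = C, a = V, y = C.

CVCVCVCVC


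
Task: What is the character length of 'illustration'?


Spell out 'illustration' and number each letter: i(1), l(2), l(3), u(4), s(5), t(6), r(7), a(8), t(9), i(10), o(11), n(12). Total: 12 letters.

12


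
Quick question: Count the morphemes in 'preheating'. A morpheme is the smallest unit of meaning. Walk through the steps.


Decomposition: pre- (prefix) + heat (root) + -ing (suffix) = 3 morpheme(s)

3 morphemes


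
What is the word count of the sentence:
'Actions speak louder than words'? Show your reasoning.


Split into words: Actions | speak | louder | than | words = 5 words.

5


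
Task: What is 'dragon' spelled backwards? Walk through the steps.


Reverse 'dragon' character by character: 'nogard'.

nogard


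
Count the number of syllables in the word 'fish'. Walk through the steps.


Break 'fish' into syllables: fish -> fish = 1 syllable

1 syllable


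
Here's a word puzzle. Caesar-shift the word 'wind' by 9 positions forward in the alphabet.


Shift each letter by 9: w -> f, i -> r, n -> w, d -> m. Result: 'frwm'.

frwm


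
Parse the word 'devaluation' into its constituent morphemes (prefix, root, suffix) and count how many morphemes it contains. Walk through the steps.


Step 1: Identify prefix: 'de' (meaning: reverse/remove)
Step 2: Identify root: 'value'
Step 3: Identify suffix(es): 'ation'
Decomposition: de- (prefix: reverse/remove) + value (root) + -ation (suffix: act of)
Total morphemes: 3

3 morphemes (de- (prefix: reverse/remove) + value (root) + -ation (suffix: act of))


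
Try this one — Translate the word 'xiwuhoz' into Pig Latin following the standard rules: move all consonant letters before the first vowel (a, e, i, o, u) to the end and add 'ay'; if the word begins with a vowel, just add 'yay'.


'xiwuhoz': move consonant cluster 'x' to end and add 'ay': 'iwuhozxay'.

iwuhozxay


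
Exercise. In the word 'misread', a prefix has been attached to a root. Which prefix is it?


The word 'misread' = 'mis' (prefix) + 'read' (root). The prefix is 'mis'.

mis


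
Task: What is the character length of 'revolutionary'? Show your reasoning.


Spell out 'revolutionary' and number each letter: r(1), e(2), v(3), o(4), l(5), u(6), t(7), i(8), o(9), n(10), a(11), r(12), y(13). Total: 13 letters.

13


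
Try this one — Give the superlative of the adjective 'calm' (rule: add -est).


Apply superlative formation (add -est): 'calm' -> 'calmest'.

calmest


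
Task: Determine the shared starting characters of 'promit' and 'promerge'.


Compare from the start: 4 characters match: 'prom'. Mismatch at position 5: 'i' vs 'e'.

prom


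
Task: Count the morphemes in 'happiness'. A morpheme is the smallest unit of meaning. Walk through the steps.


Decomposition: happy (root) + -ness (suffix) = 2 morpheme(s)

2 morphemes


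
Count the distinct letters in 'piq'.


Unique letters in 'piq': {i, p, q} = 3 distinct letters.

3


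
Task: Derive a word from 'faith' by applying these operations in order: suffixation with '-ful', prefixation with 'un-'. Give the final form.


Step 1: Add suffix '-ful' to 'faith' = 'faithful'
Step 2: Add prefix 'un-' to 'faithful' = 'unfaithful'

unfaithful


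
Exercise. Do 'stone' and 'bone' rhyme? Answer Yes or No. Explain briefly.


Rime (stressed vowel + following sounds) of 'stone': -one = /oʊn/
Rime of 'bone': -one = /oʊn/
/oʊn/ and /oʊn/ are the same ending sound, so the words rhyme.

Yes


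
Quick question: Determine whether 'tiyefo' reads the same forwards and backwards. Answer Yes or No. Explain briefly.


Forward: 'tiyefo'
Reversed: 'ofeyit'
They differ.

No


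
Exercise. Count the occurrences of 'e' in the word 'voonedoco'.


Letter 'e' in 'voonedoco': found at position(s) 5 = 1 occurrence(s).

1


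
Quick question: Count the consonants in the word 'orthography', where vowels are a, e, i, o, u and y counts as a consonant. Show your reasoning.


Consonants in 'orthography': r, t, h, g, r, p, h, y = 8 consonants.

8


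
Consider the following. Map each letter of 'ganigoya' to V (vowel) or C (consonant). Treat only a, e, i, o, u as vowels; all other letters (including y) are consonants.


Letter mapping: g = C, a = V, n = C, i = V, g = C, o = V, y = C, a = V.

CVCVCVCV


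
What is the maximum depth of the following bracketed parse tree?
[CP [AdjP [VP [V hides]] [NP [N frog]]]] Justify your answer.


Count bracket nesting levels:
'[' at pos 0: depth = 1
'[' at pos 4: depth = 2
'[' at pos 10: depth = 3
'[' at pos 14: depth = 4
'[' at pos 25: depth = 3
'[' at pos 29: depth = 4
Maximum depth reached: 4

4


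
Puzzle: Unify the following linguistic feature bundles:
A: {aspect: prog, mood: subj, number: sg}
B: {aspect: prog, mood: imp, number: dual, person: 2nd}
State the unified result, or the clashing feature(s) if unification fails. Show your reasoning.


Compare features:
aspect: A=prog vs B=prog -> unified: prog
mood: A=subj vs B=imp -> CLASH
number: A=sg vs B=dual -> CLASH
person: A=_ vs B=2nd -> unified: 2nd
Clashes detected on features 'mood' (subj vs imp) and 'number' (sg vs dual); unification fails.

CLASH on 'mood' (subj vs imp) and 'number' (sg vs dual)


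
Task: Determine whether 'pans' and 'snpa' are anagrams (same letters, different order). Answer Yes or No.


Sorted letters of 'pans': 'anps'
Sorted letters of 'snpa': 'anps'
They match.

Yes


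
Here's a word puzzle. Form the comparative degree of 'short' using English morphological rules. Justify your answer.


Apply comparative formation (add -er): 'short' -> 'shorter'.

shorter


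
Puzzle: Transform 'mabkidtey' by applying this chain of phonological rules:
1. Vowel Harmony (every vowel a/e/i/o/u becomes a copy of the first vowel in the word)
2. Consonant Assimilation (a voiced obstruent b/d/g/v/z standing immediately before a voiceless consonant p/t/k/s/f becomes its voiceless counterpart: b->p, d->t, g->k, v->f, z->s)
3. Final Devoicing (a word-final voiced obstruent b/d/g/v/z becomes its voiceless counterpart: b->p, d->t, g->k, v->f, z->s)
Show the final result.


Starting form: 'mabkidtey'
Rule 1: Vowel Harmony: all vowels become 'a' (matching first vowel). 'mabkidtey' -> 'mabkadtay'
Rule 2: Consonant Assimilation: voiced obstruent before voiceless consonant becomes voiceless ('bk' -> 'pk', 'dt' -> 'tt'). 'mabkadtay' -> 'mapkattay'
Rule 3: Final Devoicing: final consonant 'y' is not one of the voiced obstruents b/d/g/v/z. No change.
Final form: 'mapkattay'

mapkattay


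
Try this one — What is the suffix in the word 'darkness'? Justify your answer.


The word 'darkness' = 'dark' (root) + '-ness' (suffix). The suffix is '-ness'.

ness


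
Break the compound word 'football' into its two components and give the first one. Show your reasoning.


Split 'football' into 'foot' + 'ball'. The first part is 'foot'.

foot


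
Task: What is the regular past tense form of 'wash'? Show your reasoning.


Apply rule: Add -ed. 'wash' becomes 'washed'.

washed


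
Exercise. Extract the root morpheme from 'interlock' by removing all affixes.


Remove prefix 'inter' from 'interlock' to get root 'lock'.

lock


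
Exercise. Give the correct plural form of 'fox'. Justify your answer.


Apply rule: Add -es (sibilant/fricative ending). 'fox' becomes 'foxes'.

foxes


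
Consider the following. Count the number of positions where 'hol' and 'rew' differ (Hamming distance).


Alignment:
Position 1: 'h' vs 'r' = DIFFER
Position 2: 'o' vs 'e' = DIFFER
Position 3: 'l' vs 'w' = DIFFER
Total differences: 3

3


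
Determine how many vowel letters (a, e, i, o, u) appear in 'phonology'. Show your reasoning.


Vowels in 'phonology': o, o, o = 3 vowels.

3
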